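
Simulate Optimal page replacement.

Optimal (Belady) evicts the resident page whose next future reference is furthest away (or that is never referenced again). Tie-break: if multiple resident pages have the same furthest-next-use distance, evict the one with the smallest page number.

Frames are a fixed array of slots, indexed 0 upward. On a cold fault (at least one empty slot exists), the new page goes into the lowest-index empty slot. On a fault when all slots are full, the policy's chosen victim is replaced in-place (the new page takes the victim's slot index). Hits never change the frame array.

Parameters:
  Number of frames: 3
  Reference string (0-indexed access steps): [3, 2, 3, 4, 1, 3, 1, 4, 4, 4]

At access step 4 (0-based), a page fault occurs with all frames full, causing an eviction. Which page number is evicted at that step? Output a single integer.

Step 0: ref 3 -> FAULT, frames=[3,-,-]
Step 1: ref 2 -> FAULT, frames=[3,2,-]
Step 2: ref 3 -> HIT, frames=[3,2,-]
Step 3: ref 4 -> FAULT, frames=[3,2,4]
Step 4: ref 1 -> FAULT, evict 2, frames=[3,1,4]
At step 4: evicted page 2

Answer: 2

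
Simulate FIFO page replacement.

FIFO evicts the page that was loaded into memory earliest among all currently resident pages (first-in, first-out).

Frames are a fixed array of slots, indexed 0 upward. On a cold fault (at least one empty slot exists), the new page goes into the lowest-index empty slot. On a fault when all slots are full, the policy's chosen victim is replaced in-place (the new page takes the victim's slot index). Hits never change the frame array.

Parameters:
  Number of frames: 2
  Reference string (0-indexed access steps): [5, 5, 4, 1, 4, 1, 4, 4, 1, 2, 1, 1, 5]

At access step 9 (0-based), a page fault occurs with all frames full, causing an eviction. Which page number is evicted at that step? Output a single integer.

Answer: 4

Derivation:
Step 0: ref 5 -> FAULT, frames=[5,-]
Step 1: ref 5 -> HIT, frames=[5,-]
Step 2: ref 4 -> FAULT, frames=[5,4]
Step 3: ref 1 -> FAULT, evict 5, frames=[1,4]
Step 4: ref 4 -> HIT, frames=[1,4]
Step 5: ref 1 -> HIT, frames=[1,4]
Step 6: ref 4 -> HIT, frames=[1,4]
Step 7: ref 4 -> HIT, frames=[1,4]
Step 8: ref 1 -> HIT, frames=[1,4]
Step 9: ref 2 -> FAULT, evict 4, frames=[1,2]
At step 9: evicted page 4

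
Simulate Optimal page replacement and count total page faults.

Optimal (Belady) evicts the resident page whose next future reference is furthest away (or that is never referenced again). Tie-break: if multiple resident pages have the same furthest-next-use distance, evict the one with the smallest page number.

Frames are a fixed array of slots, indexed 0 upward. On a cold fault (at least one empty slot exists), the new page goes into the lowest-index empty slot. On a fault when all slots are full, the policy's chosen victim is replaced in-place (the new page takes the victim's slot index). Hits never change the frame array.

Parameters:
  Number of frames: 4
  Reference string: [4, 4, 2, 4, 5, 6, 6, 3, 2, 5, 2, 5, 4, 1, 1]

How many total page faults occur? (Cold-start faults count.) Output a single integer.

Answer: 6

Derivation:
Step 0: ref 4 → FAULT, frames=[4,-,-,-]
Step 1: ref 4 → HIT, frames=[4,-,-,-]
Step 2: ref 2 → FAULT, frames=[4,2,-,-]
Step 3: ref 4 → HIT, frames=[4,2,-,-]
Step 4: ref 5 → FAULT, frames=[4,2,5,-]
Step 5: ref 6 → FAULT, frames=[4,2,5,6]
Step 6: ref 6 → HIT, frames=[4,2,5,6]
Step 7: ref 3 → FAULT (evict 6), frames=[4,2,5,3]
Step 8: ref 2 → HIT, frames=[4,2,5,3]
Step 9: ref 5 → HIT, frames=[4,2,5,3]
Step 10: ref 2 → HIT, frames=[4,2,5,3]
Step 11: ref 5 → HIT, frames=[4,2,5,3]
Step 12: ref 4 → HIT, frames=[4,2,5,3]
Step 13: ref 1 → FAULT (evict 2), frames=[4,1,5,3]
Step 14: ref 1 → HIT, frames=[4,1,5,3]
Total faults: 6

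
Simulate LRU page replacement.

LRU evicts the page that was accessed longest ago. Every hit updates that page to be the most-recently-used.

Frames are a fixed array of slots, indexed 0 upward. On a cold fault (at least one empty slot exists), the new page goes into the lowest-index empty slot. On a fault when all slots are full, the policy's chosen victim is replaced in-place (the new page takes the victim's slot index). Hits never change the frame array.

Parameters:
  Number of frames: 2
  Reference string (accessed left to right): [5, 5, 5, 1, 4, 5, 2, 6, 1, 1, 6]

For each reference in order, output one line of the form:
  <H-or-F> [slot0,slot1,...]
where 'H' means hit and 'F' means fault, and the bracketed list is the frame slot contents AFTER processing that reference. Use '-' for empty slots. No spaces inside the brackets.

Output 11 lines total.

F [5,-]
H [5,-]
H [5,-]
F [5,1]
F [4,1]
F [4,5]
F [2,5]
F [2,6]
F [1,6]
H [1,6]
H [1,6]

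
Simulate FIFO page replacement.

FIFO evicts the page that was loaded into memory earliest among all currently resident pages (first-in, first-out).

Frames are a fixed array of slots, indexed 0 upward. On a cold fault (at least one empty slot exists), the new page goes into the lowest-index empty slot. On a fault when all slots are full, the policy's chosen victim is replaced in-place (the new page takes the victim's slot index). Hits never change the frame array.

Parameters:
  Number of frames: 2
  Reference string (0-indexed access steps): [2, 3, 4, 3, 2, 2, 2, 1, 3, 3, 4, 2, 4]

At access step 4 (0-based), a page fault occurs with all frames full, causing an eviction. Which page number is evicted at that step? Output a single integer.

Answer: 3

Derivation:
Step 0: ref 2 -> FAULT, frames=[2,-]
Step 1: ref 3 -> FAULT, frames=[2,3]
Step 2: ref 4 -> FAULT, evict 2, frames=[4,3]
Step 3: ref 3 -> HIT, frames=[4,3]
Step 4: ref 2 -> FAULT, evict 3, frames=[4,2]
At step 4: evicted page 3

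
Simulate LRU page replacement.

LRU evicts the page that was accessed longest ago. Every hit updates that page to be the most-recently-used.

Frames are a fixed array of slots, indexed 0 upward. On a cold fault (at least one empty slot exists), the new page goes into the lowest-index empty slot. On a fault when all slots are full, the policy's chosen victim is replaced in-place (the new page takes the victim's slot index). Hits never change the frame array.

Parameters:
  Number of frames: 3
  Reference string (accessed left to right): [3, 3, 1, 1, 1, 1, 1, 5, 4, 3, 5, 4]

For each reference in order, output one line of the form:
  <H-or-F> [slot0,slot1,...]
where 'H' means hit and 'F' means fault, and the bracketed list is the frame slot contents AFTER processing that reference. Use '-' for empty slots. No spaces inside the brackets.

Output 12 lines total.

F [3,-,-]
H [3,-,-]
F [3,1,-]
H [3,1,-]
H [3,1,-]
H [3,1,-]
H [3,1,-]
F [3,1,5]
F [4,1,5]
F [4,3,5]
H [4,3,5]
H [4,3,5]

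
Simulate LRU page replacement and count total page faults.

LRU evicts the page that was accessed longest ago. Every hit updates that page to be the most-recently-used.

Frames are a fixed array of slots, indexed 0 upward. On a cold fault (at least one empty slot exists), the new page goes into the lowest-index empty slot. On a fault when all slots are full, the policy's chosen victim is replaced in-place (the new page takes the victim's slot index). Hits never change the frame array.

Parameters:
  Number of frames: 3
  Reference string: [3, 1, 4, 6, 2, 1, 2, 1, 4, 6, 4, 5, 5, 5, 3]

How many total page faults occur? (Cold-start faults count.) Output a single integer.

Step 0: ref 3 → FAULT, frames=[3,-,-]
Step 1: ref 1 → FAULT, frames=[3,1,-]
Step 2: ref 4 → FAULT, frames=[3,1,4]
Step 3: ref 6 → FAULT (evict 3), frames=[6,1,4]
Step 4: ref 2 → FAULT (evict 1), frames=[6,2,4]
Step 5: ref 1 → FAULT (evict 4), frames=[6,2,1]
Step 6: ref 2 → HIT, frames=[6,2,1]
Step 7: ref 1 → HIT, frames=[6,2,1]
Step 8: ref 4 → FAULT (evict 6), frames=[4,2,1]
Step 9: ref 6 → FAULT (evict 2), frames=[4,6,1]
Step 10: ref 4 → HIT, frames=[4,6,1]
Step 11: ref 5 → FAULT (evict 1), frames=[4,6,5]
Step 12: ref 5 → HIT, frames=[4,6,5]
Step 13: ref 5 → HIT, frames=[4,6,5]
Step 14: ref 3 → FAULT (evict 6), frames=[4,3,5]
Total faults: 10

Answer: 10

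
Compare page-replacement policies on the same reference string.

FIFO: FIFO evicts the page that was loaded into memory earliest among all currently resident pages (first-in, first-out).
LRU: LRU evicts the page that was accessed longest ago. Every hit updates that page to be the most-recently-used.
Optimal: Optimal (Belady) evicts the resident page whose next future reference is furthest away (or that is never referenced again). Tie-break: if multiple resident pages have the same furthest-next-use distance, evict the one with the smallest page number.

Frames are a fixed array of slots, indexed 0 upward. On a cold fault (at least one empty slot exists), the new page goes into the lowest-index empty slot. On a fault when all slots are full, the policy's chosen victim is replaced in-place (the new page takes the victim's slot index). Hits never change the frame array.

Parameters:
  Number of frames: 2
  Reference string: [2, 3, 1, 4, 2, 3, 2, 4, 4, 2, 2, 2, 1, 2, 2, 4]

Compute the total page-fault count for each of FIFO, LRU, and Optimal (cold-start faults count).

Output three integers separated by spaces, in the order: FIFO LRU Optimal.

--- FIFO ---
  step 0: ref 2 -> FAULT, frames=[2,-] (faults so far: 1)
  step 1: ref 3 -> FAULT, frames=[2,3] (faults so far: 2)
  step 2: ref 1 -> FAULT, evict 2, frames=[1,3] (faults so far: 3)
  step 3: ref 4 -> FAULT, evict 3, frames=[1,4] (faults so far: 4)
  step 4: ref 2 -> FAULT, evict 1, frames=[2,4] (faults so far: 5)
  step 5: ref 3 -> FAULT, evict 4, frames=[2,3] (faults so far: 6)
  step 6: ref 2 -> HIT, frames=[2,3] (faults so far: 6)
  step 7: ref 4 -> FAULT, evict 2, frames=[4,3] (faults so far: 7)
  step 8: ref 4 -> HIT, frames=[4,3] (faults so far: 7)
  step 9: ref 2 -> FAULT, evict 3, frames=[4,2] (faults so far: 8)
  step 10: ref 2 -> HIT, frames=[4,2] (faults so far: 8)
  step 11: ref 2 -> HIT, frames=[4,2] (faults so far: 8)
  step 12: ref 1 -> FAULT, evict 4, frames=[1,2] (faults so far: 9)
  step 13: ref 2 -> HIT, frames=[1,2] (faults so far: 9)
  step 14: ref 2 -> HIT, frames=[1,2] (faults so far: 9)
  step 15: ref 4 -> FAULT, evict 2, frames=[1,4] (faults so far: 10)
  FIFO total faults: 10
--- LRU ---
  step 0: ref 2 -> FAULT, frames=[2,-] (faults so far: 1)
  step 1: ref 3 -> FAULT, frames=[2,3] (faults so far: 2)
  step 2: ref 1 -> FAULT, evict 2, frames=[1,3] (faults so far: 3)
  step 3: ref 4 -> FAULT, evict 3, frames=[1,4] (faults so far: 4)
  step 4: ref 2 -> FAULT, evict 1, frames=[2,4] (faults so far: 5)
  step 5: ref 3 -> FAULT, evict 4, frames=[2,3] (faults so far: 6)
  step 6: ref 2 -> HIT, frames=[2,3] (faults so far: 6)
  step 7: ref 4 -> FAULT, evict 3, frames=[2,4] (faults so far: 7)
  step 8: ref 4 -> HIT, frames=[2,4] (faults so far: 7)
  step 9: ref 2 -> HIT, frames=[2,4] (faults so far: 7)
  step 10: ref 2 -> HIT, frames=[2,4] (faults so far: 7)
  step 11: ref 2 -> HIT, frames=[2,4] (faults so far: 7)
  step 12: ref 1 -> FAULT, evict 4, frames=[2,1] (faults so far: 8)
  step 13: ref 2 -> HIT, frames=[2,1] (faults so far: 8)
  step 14: ref 2 -> HIT, frames=[2,1] (faults so far: 8)
  step 15: ref 4 -> FAULT, evict 1, frames=[2,4] (faults so far: 9)
  LRU total faults: 9
--- Optimal ---
  step 0: ref 2 -> FAULT, frames=[2,-] (faults so far: 1)
  step 1: ref 3 -> FAULT, frames=[2,3] (faults so far: 2)
  step 2: ref 1 -> FAULT, evict 3, frames=[2,1] (faults so far: 3)
  step 3: ref 4 -> FAULT, evict 1, frames=[2,4] (faults so far: 4)
  step 4: ref 2 -> HIT, frames=[2,4] (faults so far: 4)
  step 5: ref 3 -> FAULT, evict 4, frames=[2,3] (faults so far: 5)
  step 6: ref 2 -> HIT, frames=[2,3] (faults so far: 5)
  step 7: ref 4 -> FAULT, evict 3, frames=[2,4] (faults so far: 6)
  step 8: ref 4 -> HIT, frames=[2,4] (faults so far: 6)
  step 9: ref 2 -> HIT, frames=[2,4] (faults so far: 6)
  step 10: ref 2 -> HIT, frames=[2,4] (faults so far: 6)
  step 11: ref 2 -> HIT, frames=[2,4] (faults so far: 6)
  step 12: ref 1 -> FAULT, evict 4, frames=[2,1] (faults so far: 7)
  step 13: ref 2 -> HIT, frames=[2,1] (faults so far: 7)
  step 14: ref 2 -> HIT, frames=[2,1] (faults so far: 7)
  step 15: ref 4 -> FAULT, evict 1, frames=[2,4] (faults so far: 8)
  Optimal total faults: 8

Answer: 10 9 8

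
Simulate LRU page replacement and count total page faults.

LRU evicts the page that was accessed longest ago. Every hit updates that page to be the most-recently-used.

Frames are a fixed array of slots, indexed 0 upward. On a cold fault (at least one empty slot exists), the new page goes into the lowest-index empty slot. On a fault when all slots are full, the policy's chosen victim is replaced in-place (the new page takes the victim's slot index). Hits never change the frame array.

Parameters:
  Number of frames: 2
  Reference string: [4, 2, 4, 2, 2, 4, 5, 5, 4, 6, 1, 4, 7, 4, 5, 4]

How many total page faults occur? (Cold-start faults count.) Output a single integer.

Step 0: ref 4 → FAULT, frames=[4,-]
Step 1: ref 2 → FAULT, frames=[4,2]
Step 2: ref 4 → HIT, frames=[4,2]
Step 3: ref 2 → HIT, frames=[4,2]
Step 4: ref 2 → HIT, frames=[4,2]
Step 5: ref 4 → HIT, frames=[4,2]
Step 6: ref 5 → FAULT (evict 2), frames=[4,5]
Step 7: ref 5 → HIT, frames=[4,5]
Step 8: ref 4 → HIT, frames=[4,5]
Step 9: ref 6 → FAULT (evict 5), frames=[4,6]
Step 10: ref 1 → FAULT (evict 4), frames=[1,6]
Step 11: ref 4 → FAULT (evict 6), frames=[1,4]
Step 12: ref 7 → FAULT (evict 1), frames=[7,4]
Step 13: ref 4 → HIT, frames=[7,4]
Step 14: ref 5 → FAULT (evict 7), frames=[5,4]
Step 15: ref 4 → HIT, frames=[5,4]
Total faults: 8

Answer: 8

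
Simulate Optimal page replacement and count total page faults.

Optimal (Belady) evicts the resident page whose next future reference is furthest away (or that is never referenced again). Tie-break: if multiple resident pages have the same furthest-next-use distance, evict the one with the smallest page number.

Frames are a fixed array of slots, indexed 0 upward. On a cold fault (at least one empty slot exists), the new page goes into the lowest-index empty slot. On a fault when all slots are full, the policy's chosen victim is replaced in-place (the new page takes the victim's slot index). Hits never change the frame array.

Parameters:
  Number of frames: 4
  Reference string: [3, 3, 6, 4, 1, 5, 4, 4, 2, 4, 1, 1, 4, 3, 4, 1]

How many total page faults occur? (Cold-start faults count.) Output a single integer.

Step 0: ref 3 → FAULT, frames=[3,-,-,-]
Step 1: ref 3 → HIT, frames=[3,-,-,-]
Step 2: ref 6 → FAULT, frames=[3,6,-,-]
Step 3: ref 4 → FAULT, frames=[3,6,4,-]
Step 4: ref 1 → FAULT, frames=[3,6,4,1]
Step 5: ref 5 → FAULT (evict 6), frames=[3,5,4,1]
Step 6: ref 4 → HIT, frames=[3,5,4,1]
Step 7: ref 4 → HIT, frames=[3,5,4,1]
Step 8: ref 2 → FAULT (evict 5), frames=[3,2,4,1]
Step 9: ref 4 → HIT, frames=[3,2,4,1]
Step 10: ref 1 → HIT, frames=[3,2,4,1]
Step 11: ref 1 → HIT, frames=[3,2,4,1]
Step 12: ref 4 → HIT, frames=[3,2,4,1]
Step 13: ref 3 → HIT, frames=[3,2,4,1]
Step 14: ref 4 → HIT, frames=[3,2,4,1]
Step 15: ref 1 → HIT, frames=[3,2,4,1]
Total faults: 6

Answer: 6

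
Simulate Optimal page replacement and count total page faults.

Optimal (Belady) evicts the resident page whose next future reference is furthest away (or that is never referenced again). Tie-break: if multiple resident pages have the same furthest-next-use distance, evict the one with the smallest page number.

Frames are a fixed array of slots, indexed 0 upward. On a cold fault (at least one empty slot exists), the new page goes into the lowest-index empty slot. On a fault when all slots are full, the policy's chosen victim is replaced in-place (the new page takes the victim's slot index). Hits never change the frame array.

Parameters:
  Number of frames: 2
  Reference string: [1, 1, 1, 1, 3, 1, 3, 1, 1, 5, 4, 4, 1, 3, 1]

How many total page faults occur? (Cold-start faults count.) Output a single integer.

Step 0: ref 1 → FAULT, frames=[1,-]
Step 1: ref 1 → HIT, frames=[1,-]
Step 2: ref 1 → HIT, frames=[1,-]
Step 3: ref 1 → HIT, frames=[1,-]
Step 4: ref 3 → FAULT, frames=[1,3]
Step 5: ref 1 → HIT, frames=[1,3]
Step 6: ref 3 → HIT, frames=[1,3]
Step 7: ref 1 → HIT, frames=[1,3]
Step 8: ref 1 → HIT, frames=[1,3]
Step 9: ref 5 → FAULT (evict 3), frames=[1,5]
Step 10: ref 4 → FAULT (evict 5), frames=[1,4]
Step 11: ref 4 → HIT, frames=[1,4]
Step 12: ref 1 → HIT, frames=[1,4]
Step 13: ref 3 → FAULT (evict 4), frames=[1,3]
Step 14: ref 1 → HIT, frames=[1,3]
Total faults: 5

Answer: 5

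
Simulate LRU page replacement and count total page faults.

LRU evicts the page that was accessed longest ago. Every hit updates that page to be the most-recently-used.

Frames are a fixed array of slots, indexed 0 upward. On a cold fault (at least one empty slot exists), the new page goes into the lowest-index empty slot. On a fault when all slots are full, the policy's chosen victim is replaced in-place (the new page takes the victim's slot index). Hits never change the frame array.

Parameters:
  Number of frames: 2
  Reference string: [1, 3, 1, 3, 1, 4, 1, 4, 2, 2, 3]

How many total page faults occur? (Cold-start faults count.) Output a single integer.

Answer: 5

Derivation:
Step 0: ref 1 → FAULT, frames=[1,-]
Step 1: ref 3 → FAULT, frames=[1,3]
Step 2: ref 1 → HIT, frames=[1,3]
Step 3: ref 3 → HIT, frames=[1,3]
Step 4: ref 1 → HIT, frames=[1,3]
Step 5: ref 4 → FAULT (evict 3), frames=[1,4]
Step 6: ref 1 → HIT, frames=[1,4]
Step 7: ref 4 → HIT, frames=[1,4]
Step 8: ref 2 → FAULT (evict 1), frames=[2,4]
Step 9: ref 2 → HIT, frames=[2,4]
Step 10: ref 3 → FAULT (evict 4), frames=[2,3]
Total faults: 5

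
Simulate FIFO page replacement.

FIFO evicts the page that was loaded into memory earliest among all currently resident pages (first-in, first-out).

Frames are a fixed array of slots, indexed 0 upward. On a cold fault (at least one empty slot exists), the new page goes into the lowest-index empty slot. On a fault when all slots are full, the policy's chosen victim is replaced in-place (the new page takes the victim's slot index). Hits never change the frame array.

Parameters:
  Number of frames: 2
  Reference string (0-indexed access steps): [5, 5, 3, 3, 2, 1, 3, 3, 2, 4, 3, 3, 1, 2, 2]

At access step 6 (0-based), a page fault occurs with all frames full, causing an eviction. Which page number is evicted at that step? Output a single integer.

Step 0: ref 5 -> FAULT, frames=[5,-]
Step 1: ref 5 -> HIT, frames=[5,-]
Step 2: ref 3 -> FAULT, frames=[5,3]
Step 3: ref 3 -> HIT, frames=[5,3]
Step 4: ref 2 -> FAULT, evict 5, frames=[2,3]
Step 5: ref 1 -> FAULT, evict 3, frames=[2,1]
Step 6: ref 3 -> FAULT, evict 2, frames=[3,1]
At step 6: evicted page 2

Answer: 2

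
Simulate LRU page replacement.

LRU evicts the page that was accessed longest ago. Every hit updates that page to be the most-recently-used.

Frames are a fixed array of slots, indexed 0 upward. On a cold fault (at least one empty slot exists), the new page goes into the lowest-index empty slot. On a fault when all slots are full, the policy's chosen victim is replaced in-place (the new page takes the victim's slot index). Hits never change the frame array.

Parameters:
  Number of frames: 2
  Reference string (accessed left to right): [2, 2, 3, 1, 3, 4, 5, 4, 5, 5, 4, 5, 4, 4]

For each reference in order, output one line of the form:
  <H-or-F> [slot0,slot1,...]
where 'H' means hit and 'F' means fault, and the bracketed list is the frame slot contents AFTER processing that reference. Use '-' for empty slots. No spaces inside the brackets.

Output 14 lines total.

F [2,-]
H [2,-]
F [2,3]
F [1,3]
H [1,3]
F [4,3]
F [4,5]
H [4,5]
H [4,5]
H [4,5]
H [4,5]
H [4,5]
H [4,5]
H [4,5]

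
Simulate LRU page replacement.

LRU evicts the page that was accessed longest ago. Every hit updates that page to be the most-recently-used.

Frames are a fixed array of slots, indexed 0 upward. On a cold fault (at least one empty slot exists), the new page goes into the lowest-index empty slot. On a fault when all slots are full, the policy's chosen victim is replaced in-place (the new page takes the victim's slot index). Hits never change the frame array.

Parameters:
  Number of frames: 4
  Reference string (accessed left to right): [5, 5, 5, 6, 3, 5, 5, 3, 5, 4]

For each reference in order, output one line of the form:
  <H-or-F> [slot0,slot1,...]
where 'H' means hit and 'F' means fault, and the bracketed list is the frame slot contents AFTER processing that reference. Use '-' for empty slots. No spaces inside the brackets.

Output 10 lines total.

F [5,-,-,-]
H [5,-,-,-]
H [5,-,-,-]
F [5,6,-,-]
F [5,6,3,-]
H [5,6,3,-]
H [5,6,3,-]
H [5,6,3,-]
H [5,6,3,-]
F [5,6,3,4]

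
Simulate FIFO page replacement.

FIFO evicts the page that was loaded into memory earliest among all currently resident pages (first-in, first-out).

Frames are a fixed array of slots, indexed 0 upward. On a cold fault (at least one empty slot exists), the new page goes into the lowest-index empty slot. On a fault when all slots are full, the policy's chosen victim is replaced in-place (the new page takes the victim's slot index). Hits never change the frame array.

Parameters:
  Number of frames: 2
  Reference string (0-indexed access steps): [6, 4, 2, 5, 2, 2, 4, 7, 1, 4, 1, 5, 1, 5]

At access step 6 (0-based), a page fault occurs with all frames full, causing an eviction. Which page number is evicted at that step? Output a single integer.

Answer: 2

Derivation:
Step 0: ref 6 -> FAULT, frames=[6,-]
Step 1: ref 4 -> FAULT, frames=[6,4]
Step 2: ref 2 -> FAULT, evict 6, frames=[2,4]
Step 3: ref 5 -> FAULT, evict 4, frames=[2,5]
Step 4: ref 2 -> HIT, frames=[2,5]
Step 5: ref 2 -> HIT, frames=[2,5]
Step 6: ref 4 -> FAULT, evict 2, frames=[4,5]
At step 6: evicted page 2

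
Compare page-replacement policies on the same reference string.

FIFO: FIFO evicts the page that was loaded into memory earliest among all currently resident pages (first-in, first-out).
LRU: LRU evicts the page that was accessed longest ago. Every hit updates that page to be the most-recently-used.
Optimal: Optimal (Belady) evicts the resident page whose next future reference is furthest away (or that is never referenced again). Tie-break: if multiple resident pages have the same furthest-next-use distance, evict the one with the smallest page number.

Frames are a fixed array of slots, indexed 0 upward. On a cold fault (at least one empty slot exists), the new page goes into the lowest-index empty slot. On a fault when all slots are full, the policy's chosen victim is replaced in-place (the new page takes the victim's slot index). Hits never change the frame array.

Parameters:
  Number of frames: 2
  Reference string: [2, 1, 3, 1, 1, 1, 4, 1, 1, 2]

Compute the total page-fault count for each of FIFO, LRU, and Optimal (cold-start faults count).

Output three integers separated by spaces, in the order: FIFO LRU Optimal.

--- FIFO ---
  step 0: ref 2 -> FAULT, frames=[2,-] (faults so far: 1)
  step 1: ref 1 -> FAULT, frames=[2,1] (faults so far: 2)
  step 2: ref 3 -> FAULT, evict 2, frames=[3,1] (faults so far: 3)
  step 3: ref 1 -> HIT, frames=[3,1] (faults so far: 3)
  step 4: ref 1 -> HIT, frames=[3,1] (faults so far: 3)
  step 5: ref 1 -> HIT, frames=[3,1] (faults so far: 3)
  step 6: ref 4 -> FAULT, evict 1, frames=[3,4] (faults so far: 4)
  step 7: ref 1 -> FAULT, evict 3, frames=[1,4] (faults so far: 5)
  step 8: ref 1 -> HIT, frames=[1,4] (faults so far: 5)
  step 9: ref 2 -> FAULT, evict 4, frames=[1,2] (faults so far: 6)
  FIFO total faults: 6
--- LRU ---
  step 0: ref 2 -> FAULT, frames=[2,-] (faults so far: 1)
  step 1: ref 1 -> FAULT, frames=[2,1] (faults so far: 2)
  step 2: ref 3 -> FAULT, evict 2, frames=[3,1] (faults so far: 3)
  step 3: ref 1 -> HIT, frames=[3,1] (faults so far: 3)
  step 4: ref 1 -> HIT, frames=[3,1] (faults so far: 3)
  step 5: ref 1 -> HIT, frames=[3,1] (faults so far: 3)
  step 6: ref 4 -> FAULT, evict 3, frames=[4,1] (faults so far: 4)
  step 7: ref 1 -> HIT, frames=[4,1] (faults so far: 4)
  step 8: ref 1 -> HIT, frames=[4,1] (faults so far: 4)
  step 9: ref 2 -> FAULT, evict 4, frames=[2,1] (faults so far: 5)
  LRU total faults: 5
--- Optimal ---
  step 0: ref 2 -> FAULT, frames=[2,-] (faults so far: 1)
  step 1: ref 1 -> FAULT, frames=[2,1] (faults so far: 2)
  step 2: ref 3 -> FAULT, evict 2, frames=[3,1] (faults so far: 3)
  step 3: ref 1 -> HIT, frames=[3,1] (faults so far: 3)
  step 4: ref 1 -> HIT, frames=[3,1] (faults so far: 3)
  step 5: ref 1 -> HIT, frames=[3,1] (faults so far: 3)
  step 6: ref 4 -> FAULT, evict 3, frames=[4,1] (faults so far: 4)
  step 7: ref 1 -> HIT, frames=[4,1] (faults so far: 4)
  step 8: ref 1 -> HIT, frames=[4,1] (faults so far: 4)
  step 9: ref 2 -> FAULT, evict 1, frames=[4,2] (faults so far: 5)
  Optimal total faults: 5

Answer: 6 5 5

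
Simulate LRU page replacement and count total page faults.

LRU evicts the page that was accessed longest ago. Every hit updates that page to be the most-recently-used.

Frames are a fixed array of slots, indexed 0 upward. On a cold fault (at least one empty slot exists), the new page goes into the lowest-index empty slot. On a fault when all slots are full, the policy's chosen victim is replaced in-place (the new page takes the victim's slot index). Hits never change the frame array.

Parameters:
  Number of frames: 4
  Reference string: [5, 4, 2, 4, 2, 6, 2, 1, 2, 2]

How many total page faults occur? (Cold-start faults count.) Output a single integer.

Answer: 5

Derivation:
Step 0: ref 5 → FAULT, frames=[5,-,-,-]
Step 1: ref 4 → FAULT, frames=[5,4,-,-]
Step 2: ref 2 → FAULT, frames=[5,4,2,-]
Step 3: ref 4 → HIT, frames=[5,4,2,-]
Step 4: ref 2 → HIT, frames=[5,4,2,-]
Step 5: ref 6 → FAULT, frames=[5,4,2,6]
Step 6: ref 2 → HIT, frames=[5,4,2,6]
Step 7: ref 1 → FAULT (evict 5), frames=[1,4,2,6]
Step 8: ref 2 → HIT, frames=[1,4,2,6]
Step 9: ref 2 → HIT, frames=[1,4,2,6]
Total faults: 5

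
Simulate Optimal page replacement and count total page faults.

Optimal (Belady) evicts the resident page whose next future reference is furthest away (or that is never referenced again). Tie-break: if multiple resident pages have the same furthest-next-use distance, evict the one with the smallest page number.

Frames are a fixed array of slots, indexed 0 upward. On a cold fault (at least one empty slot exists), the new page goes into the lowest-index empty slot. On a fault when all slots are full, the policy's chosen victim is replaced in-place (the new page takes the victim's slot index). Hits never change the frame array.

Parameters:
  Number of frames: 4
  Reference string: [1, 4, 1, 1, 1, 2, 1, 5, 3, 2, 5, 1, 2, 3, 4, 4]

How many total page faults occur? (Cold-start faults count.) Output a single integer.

Step 0: ref 1 → FAULT, frames=[1,-,-,-]
Step 1: ref 4 → FAULT, frames=[1,4,-,-]
Step 2: ref 1 → HIT, frames=[1,4,-,-]
Step 3: ref 1 → HIT, frames=[1,4,-,-]
Step 4: ref 1 → HIT, frames=[1,4,-,-]
Step 5: ref 2 → FAULT, frames=[1,4,2,-]
Step 6: ref 1 → HIT, frames=[1,4,2,-]
Step 7: ref 5 → FAULT, frames=[1,4,2,5]
Step 8: ref 3 → FAULT (evict 4), frames=[1,3,2,5]
Step 9: ref 2 → HIT, frames=[1,3,2,5]
Step 10: ref 5 → HIT, frames=[1,3,2,5]
Step 11: ref 1 → HIT, frames=[1,3,2,5]
Step 12: ref 2 → HIT, frames=[1,3,2,5]
Step 13: ref 3 → HIT, frames=[1,3,2,5]
Step 14: ref 4 → FAULT (evict 1), frames=[4,3,2,5]
Step 15: ref 4 → HIT, frames=[4,3,2,5]
Total faults: 6

Answer: 6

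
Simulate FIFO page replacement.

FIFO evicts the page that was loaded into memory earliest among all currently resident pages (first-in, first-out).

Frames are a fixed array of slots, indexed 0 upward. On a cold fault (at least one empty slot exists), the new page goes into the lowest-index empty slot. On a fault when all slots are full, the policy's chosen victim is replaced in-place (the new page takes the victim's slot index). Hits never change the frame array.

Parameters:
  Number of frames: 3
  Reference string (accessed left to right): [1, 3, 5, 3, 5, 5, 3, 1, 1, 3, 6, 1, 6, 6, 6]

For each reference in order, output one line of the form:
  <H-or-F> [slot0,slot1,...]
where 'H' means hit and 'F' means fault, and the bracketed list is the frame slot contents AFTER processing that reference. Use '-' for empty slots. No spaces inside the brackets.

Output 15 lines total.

F [1,-,-]
F [1,3,-]
F [1,3,5]
H [1,3,5]
H [1,3,5]
H [1,3,5]
H [1,3,5]
H [1,3,5]
H [1,3,5]
H [1,3,5]
F [6,3,5]
F [6,1,5]
H [6,1,5]
H [6,1,5]
H [6,1,5]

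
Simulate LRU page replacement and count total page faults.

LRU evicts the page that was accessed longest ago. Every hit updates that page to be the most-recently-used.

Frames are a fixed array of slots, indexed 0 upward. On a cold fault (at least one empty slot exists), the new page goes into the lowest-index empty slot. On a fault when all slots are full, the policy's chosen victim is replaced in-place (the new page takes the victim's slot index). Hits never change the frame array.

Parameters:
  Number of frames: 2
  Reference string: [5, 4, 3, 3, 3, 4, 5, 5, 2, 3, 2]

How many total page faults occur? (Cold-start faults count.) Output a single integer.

Answer: 6

Derivation:
Step 0: ref 5 → FAULT, frames=[5,-]
Step 1: ref 4 → FAULT, frames=[5,4]
Step 2: ref 3 → FAULT (evict 5), frames=[3,4]
Step 3: ref 3 → HIT, frames=[3,4]
Step 4: ref 3 → HIT, frames=[3,4]
Step 5: ref 4 → HIT, frames=[3,4]
Step 6: ref 5 → FAULT (evict 3), frames=[5,4]
Step 7: ref 5 → HIT, frames=[5,4]
Step 8: ref 2 → FAULT (evict 4), frames=[5,2]
Step 9: ref 3 → FAULT (evict 5), frames=[3,2]
Step 10: ref 2 → HIT, frames=[3,2]
Total faults: 6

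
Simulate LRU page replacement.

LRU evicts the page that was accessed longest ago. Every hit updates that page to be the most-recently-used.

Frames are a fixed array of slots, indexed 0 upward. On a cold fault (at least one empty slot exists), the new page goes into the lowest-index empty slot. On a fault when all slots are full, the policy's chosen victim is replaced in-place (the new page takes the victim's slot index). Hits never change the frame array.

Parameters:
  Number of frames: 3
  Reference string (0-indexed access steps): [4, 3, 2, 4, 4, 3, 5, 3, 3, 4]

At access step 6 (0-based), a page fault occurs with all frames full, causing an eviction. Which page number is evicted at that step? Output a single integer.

Step 0: ref 4 -> FAULT, frames=[4,-,-]
Step 1: ref 3 -> FAULT, frames=[4,3,-]
Step 2: ref 2 -> FAULT, frames=[4,3,2]
Step 3: ref 4 -> HIT, frames=[4,3,2]
Step 4: ref 4 -> HIT, frames=[4,3,2]
Step 5: ref 3 -> HIT, frames=[4,3,2]
Step 6: ref 5 -> FAULT, evict 2, frames=[4,3,5]
At step 6: evicted page 2

Answer: 2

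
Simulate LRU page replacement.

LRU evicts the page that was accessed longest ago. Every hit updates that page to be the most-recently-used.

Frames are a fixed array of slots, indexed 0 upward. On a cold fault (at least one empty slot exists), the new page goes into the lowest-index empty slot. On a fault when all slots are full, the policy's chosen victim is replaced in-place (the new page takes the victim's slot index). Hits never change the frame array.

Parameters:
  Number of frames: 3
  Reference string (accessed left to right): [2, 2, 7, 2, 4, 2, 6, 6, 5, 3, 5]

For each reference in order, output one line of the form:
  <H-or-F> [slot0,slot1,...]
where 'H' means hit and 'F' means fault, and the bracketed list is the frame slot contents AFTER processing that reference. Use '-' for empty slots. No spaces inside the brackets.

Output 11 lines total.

F [2,-,-]
H [2,-,-]
F [2,7,-]
H [2,7,-]
F [2,7,4]
H [2,7,4]
F [2,6,4]
H [2,6,4]
F [2,6,5]
F [3,6,5]
H [3,6,5]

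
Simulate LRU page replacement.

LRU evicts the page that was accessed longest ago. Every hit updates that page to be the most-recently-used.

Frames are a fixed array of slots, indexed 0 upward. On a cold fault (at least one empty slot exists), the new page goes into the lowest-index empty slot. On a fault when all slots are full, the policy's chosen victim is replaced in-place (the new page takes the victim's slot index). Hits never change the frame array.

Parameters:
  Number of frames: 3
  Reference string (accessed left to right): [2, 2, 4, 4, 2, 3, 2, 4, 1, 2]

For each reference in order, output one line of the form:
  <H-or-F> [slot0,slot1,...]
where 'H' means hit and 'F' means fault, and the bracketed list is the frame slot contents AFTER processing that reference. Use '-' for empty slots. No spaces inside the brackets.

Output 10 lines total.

F [2,-,-]
H [2,-,-]
F [2,4,-]
H [2,4,-]
H [2,4,-]
F [2,4,3]
H [2,4,3]
H [2,4,3]
F [2,4,1]
H [2,4,1]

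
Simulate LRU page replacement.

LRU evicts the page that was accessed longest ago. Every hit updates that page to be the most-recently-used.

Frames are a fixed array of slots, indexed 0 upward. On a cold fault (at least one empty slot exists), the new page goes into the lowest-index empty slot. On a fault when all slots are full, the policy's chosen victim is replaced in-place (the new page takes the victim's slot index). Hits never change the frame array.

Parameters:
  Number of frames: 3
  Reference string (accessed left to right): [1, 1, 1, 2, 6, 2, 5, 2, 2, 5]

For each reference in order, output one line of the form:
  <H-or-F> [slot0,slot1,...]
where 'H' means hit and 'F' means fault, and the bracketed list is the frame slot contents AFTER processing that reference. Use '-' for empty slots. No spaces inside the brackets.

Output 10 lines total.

F [1,-,-]
H [1,-,-]
H [1,-,-]
F [1,2,-]
F [1,2,6]
H [1,2,6]
F [5,2,6]
H [5,2,6]
H [5,2,6]
H [5,2,6]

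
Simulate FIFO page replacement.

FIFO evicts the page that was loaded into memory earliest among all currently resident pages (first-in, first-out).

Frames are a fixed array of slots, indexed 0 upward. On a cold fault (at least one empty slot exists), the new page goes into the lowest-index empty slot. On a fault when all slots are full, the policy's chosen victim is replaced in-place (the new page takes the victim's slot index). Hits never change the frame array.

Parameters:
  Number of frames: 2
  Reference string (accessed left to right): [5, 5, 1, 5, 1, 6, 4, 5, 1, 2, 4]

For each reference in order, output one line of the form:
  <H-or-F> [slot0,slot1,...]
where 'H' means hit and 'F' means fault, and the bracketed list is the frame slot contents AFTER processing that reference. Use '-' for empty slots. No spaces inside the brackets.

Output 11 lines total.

F [5,-]
H [5,-]
F [5,1]
H [5,1]
H [5,1]
F [6,1]
F [6,4]
F [5,4]
F [5,1]
F [2,1]
F [2,4]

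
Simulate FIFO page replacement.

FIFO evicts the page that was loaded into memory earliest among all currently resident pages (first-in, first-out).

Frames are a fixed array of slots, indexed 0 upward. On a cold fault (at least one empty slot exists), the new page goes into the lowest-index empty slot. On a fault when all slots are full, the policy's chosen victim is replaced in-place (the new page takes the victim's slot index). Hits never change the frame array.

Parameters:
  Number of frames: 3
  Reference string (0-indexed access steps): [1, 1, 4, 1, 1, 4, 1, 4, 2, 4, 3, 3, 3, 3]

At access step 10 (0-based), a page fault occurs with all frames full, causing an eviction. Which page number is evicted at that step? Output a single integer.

Answer: 1

Derivation:
Step 0: ref 1 -> FAULT, frames=[1,-,-]
Step 1: ref 1 -> HIT, frames=[1,-,-]
Step 2: ref 4 -> FAULT, frames=[1,4,-]
Step 3: ref 1 -> HIT, frames=[1,4,-]
Step 4: ref 1 -> HIT, frames=[1,4,-]
Step 5: ref 4 -> HIT, frames=[1,4,-]
Step 6: ref 1 -> HIT, frames=[1,4,-]
Step 7: ref 4 -> HIT, frames=[1,4,-]
Step 8: ref 2 -> FAULT, frames=[1,4,2]
Step 9: ref 4 -> HIT, frames=[1,4,2]
Step 10: ref 3 -> FAULT, evict 1, frames=[3,4,2]
At step 10: evicted page 1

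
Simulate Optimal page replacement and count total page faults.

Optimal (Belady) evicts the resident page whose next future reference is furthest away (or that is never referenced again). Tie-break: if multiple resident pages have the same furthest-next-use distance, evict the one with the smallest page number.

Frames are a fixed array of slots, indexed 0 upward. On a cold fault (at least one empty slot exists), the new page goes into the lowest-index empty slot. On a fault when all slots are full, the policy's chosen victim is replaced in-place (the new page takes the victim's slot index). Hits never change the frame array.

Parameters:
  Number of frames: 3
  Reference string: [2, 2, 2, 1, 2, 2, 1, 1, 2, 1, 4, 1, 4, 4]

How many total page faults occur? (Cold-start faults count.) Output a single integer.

Step 0: ref 2 → FAULT, frames=[2,-,-]
Step 1: ref 2 → HIT, frames=[2,-,-]
Step 2: ref 2 → HIT, frames=[2,-,-]
Step 3: ref 1 → FAULT, frames=[2,1,-]
Step 4: ref 2 → HIT, frames=[2,1,-]
Step 5: ref 2 → HIT, frames=[2,1,-]
Step 6: ref 1 → HIT, frames=[2,1,-]
Step 7: ref 1 → HIT, frames=[2,1,-]
Step 8: ref 2 → HIT, frames=[2,1,-]
Step 9: ref 1 → HIT, frames=[2,1,-]
Step 10: ref 4 → FAULT, frames=[2,1,4]
Step 11: ref 1 → HIT, frames=[2,1,4]
Step 12: ref 4 → HIT, frames=[2,1,4]
Step 13: ref 4 → HIT, frames=[2,1,4]
Total faults: 3

Answer: 3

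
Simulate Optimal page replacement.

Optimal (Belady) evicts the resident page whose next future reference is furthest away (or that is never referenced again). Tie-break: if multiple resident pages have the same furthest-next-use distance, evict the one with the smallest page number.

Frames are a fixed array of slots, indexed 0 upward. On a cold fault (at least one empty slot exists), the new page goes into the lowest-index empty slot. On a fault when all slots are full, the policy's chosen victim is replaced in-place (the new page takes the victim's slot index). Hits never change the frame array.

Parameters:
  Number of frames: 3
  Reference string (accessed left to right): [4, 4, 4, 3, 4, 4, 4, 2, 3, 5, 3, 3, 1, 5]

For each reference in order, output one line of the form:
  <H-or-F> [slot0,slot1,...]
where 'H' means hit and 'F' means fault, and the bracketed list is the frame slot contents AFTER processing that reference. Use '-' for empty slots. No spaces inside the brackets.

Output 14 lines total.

F [4,-,-]
H [4,-,-]
H [4,-,-]
F [4,3,-]
H [4,3,-]
H [4,3,-]
H [4,3,-]
F [4,3,2]
H [4,3,2]
F [4,3,5]
H [4,3,5]
H [4,3,5]
F [4,1,5]
H [4,1,5]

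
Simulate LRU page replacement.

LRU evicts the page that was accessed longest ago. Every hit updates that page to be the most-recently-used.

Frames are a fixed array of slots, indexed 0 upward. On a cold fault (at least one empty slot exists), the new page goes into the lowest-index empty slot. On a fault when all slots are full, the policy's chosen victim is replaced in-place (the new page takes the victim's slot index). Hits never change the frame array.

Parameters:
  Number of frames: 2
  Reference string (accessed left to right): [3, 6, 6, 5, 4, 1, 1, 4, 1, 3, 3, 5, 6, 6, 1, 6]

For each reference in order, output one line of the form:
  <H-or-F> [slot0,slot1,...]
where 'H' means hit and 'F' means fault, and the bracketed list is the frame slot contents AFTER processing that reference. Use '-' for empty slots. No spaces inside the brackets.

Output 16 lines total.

F [3,-]
F [3,6]
H [3,6]
F [5,6]
F [5,4]
F [1,4]
H [1,4]
H [1,4]
H [1,4]
F [1,3]
H [1,3]
F [5,3]
F [5,6]
H [5,6]
F [1,6]
H [1,6]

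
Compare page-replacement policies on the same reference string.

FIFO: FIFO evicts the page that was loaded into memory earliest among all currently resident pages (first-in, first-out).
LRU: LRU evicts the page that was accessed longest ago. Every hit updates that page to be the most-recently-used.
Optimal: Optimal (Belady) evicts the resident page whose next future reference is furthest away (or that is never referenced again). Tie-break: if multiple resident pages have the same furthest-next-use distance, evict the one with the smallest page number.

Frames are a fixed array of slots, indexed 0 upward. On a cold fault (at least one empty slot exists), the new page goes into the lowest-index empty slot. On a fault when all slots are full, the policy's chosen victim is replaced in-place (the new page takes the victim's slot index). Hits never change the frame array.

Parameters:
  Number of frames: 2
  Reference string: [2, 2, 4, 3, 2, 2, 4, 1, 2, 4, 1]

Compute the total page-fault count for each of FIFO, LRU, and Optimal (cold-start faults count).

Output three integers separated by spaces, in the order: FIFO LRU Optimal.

Answer: 9 9 6

Derivation:
--- FIFO ---
  step 0: ref 2 -> FAULT, frames=[2,-] (faults so far: 1)
  step 1: ref 2 -> HIT, frames=[2,-] (faults so far: 1)
  step 2: ref 4 -> FAULT, frames=[2,4] (faults so far: 2)
  step 3: ref 3 -> FAULT, evict 2, frames=[3,4] (faults so far: 3)
  step 4: ref 2 -> FAULT, evict 4, frames=[3,2] (faults so far: 4)
  step 5: ref 2 -> HIT, frames=[3,2] (faults so far: 4)
  step 6: ref 4 -> FAULT, evict 3, frames=[4,2] (faults so far: 5)
  step 7: ref 1 -> FAULT, evict 2, frames=[4,1] (faults so far: 6)
  step 8: ref 2 -> FAULT, evict 4, frames=[2,1] (faults so far: 7)
  step 9: ref 4 -> FAULT, evict 1, frames=[2,4] (faults so far: 8)
  step 10: ref 1 -> FAULT, evict 2, frames=[1,4] (faults so far: 9)
  FIFO total faults: 9
--- LRU ---
  step 0: ref 2 -> FAULT, frames=[2,-] (faults so far: 1)
  step 1: ref 2 -> HIT, frames=[2,-] (faults so far: 1)
  step 2: ref 4 -> FAULT, frames=[2,4] (faults so far: 2)
  step 3: ref 3 -> FAULT, evict 2, frames=[3,4] (faults so far: 3)
  step 4: ref 2 -> FAULT, evict 4, frames=[3,2] (faults so far: 4)
  step 5: ref 2 -> HIT, frames=[3,2] (faults so far: 4)
  step 6: ref 4 -> FAULT, evict 3, frames=[4,2] (faults so far: 5)
  step 7: ref 1 -> FAULT, evict 2, frames=[4,1] (faults so far: 6)
  step 8: ref 2 -> FAULT, evict 4, frames=[2,1] (faults so far: 7)
  step 9: ref 4 -> FAULT, evict 1, frames=[2,4] (faults so far: 8)
  step 10: ref 1 -> FAULT, evict 2, frames=[1,4] (faults so far: 9)
  LRU total faults: 9
--- Optimal ---
  step 0: ref 2 -> FAULT, frames=[2,-] (faults so far: 1)
  step 1: ref 2 -> HIT, frames=[2,-] (faults so far: 1)
  step 2: ref 4 -> FAULT, frames=[2,4] (faults so far: 2)
  step 3: ref 3 -> FAULT, evict 4, frames=[2,3] (faults so far: 3)
  step 4: ref 2 -> HIT, frames=[2,3] (faults so far: 3)
  step 5: ref 2 -> HIT, frames=[2,3] (faults so far: 3)
  step 6: ref 4 -> FAULT, evict 3, frames=[2,4] (faults so far: 4)
  step 7: ref 1 -> FAULT, evict 4, frames=[2,1] (faults so far: 5)
  step 8: ref 2 -> HIT, frames=[2,1] (faults so far: 5)
  step 9: ref 4 -> FAULT, evict 2, frames=[4,1] (faults so far: 6)
  step 10: ref 1 -> HIT, frames=[4,1] (faults so far: 6)
  Optimal total faults: 6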